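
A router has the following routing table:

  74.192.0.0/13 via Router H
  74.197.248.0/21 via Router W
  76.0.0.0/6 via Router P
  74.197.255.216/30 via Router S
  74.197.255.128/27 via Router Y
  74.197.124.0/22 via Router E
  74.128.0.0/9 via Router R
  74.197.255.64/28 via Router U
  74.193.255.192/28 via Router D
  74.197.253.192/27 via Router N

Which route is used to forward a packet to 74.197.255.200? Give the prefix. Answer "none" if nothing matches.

74.197.248.0/21

Entries matching 74.197.255.200:
  74.128.0.0/9 (74.128.0.0 - 74.255.255.255)
  74.192.0.0/13 (74.192.0.0 - 74.199.255.255)
  74.197.248.0/21 (74.197.248.0 - 74.197.255.255)
Most specific is 74.197.248.0/21.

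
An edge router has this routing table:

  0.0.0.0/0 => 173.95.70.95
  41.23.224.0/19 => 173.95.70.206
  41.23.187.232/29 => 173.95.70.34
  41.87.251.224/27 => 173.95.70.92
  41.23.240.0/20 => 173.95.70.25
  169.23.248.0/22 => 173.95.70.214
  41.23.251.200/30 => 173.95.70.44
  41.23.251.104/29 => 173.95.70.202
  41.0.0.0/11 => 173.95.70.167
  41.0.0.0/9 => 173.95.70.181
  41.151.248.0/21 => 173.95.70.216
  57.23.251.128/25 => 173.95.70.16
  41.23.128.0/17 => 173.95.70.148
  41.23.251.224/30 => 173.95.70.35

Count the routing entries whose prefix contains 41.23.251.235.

Prefixes containing 41.23.251.235:
  0.0.0.0/0 (default, matches everything)
  41.0.0.0/9 (41.0.0.0 - 41.127.255.255)
  41.0.0.0/11 (41.0.0.0 - 41.31.255.255)
  41.23.128.0/17 (41.23.128.0 - 41.23.255.255)
  41.23.224.0/19 (41.23.224.0 - 41.23.255.255)
  41.23.240.0/20 (41.23.240.0 - 41.23.255.255)
Total matching entries: 6.

6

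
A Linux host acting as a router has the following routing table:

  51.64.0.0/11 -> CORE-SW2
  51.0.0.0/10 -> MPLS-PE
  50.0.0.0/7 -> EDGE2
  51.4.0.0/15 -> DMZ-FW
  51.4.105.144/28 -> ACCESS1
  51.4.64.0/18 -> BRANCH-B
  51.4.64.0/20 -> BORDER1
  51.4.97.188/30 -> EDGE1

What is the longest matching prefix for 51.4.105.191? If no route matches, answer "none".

Entries matching 51.4.105.191:
  50.0.0.0/7 (50.0.0.0 - 51.255.255.255)
  51.0.0.0/10 (51.0.0.0 - 51.63.255.255)
  51.4.0.0/15 (51.4.0.0 - 51.5.255.255)
  51.4.64.0/18 (51.4.64.0 - 51.4.127.255)
Most specific is 51.4.64.0/18.

51.4.64.0/18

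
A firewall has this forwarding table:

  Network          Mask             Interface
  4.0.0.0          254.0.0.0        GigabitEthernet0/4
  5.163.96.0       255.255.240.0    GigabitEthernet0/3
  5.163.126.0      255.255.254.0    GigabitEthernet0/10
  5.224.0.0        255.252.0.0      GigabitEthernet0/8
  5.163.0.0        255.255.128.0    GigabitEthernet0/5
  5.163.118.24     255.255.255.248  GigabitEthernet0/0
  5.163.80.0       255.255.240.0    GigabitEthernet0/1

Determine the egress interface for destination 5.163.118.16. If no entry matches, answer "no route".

GigabitEthernet0/5

Routes whose prefix contains 5.163.118.16:
  4.0.0.0/7 (4.0.0.0 - 5.255.255.255) -> GigabitEthernet0/4
  5.163.0.0/17 (5.163.0.0 - 5.163.127.255) -> GigabitEthernet0/5
More-specific entries that do NOT match:
  5.163.118.24/29 (5.163.118.24 - 5.163.118.31) does not contain 5.163.118.16
  5.163.126.0/23 (5.163.126.0 - 5.163.127.255) does not contain 5.163.118.16
  5.163.96.0/20 (5.163.96.0 - 5.163.111.255) does not contain 5.163.118.16
  5.163.80.0/20 (5.163.80.0 - 5.163.95.255) does not contain 5.163.118.16
Longest matching prefix is /17 -> interface GigabitEthernet0/5.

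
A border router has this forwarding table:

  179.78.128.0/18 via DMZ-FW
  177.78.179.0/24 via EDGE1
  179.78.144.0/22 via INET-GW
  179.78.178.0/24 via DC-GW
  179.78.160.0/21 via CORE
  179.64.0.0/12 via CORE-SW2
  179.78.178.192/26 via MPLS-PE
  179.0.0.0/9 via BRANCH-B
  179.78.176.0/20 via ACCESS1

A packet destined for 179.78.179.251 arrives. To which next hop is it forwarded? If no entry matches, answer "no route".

ACCESS1

Routes whose prefix contains 179.78.179.251:
  179.0.0.0/9 (179.0.0.0 - 179.127.255.255) -> BRANCH-B
  179.64.0.0/12 (179.64.0.0 - 179.79.255.255) -> CORE-SW2
  179.78.128.0/18 (179.78.128.0 - 179.78.191.255) -> DMZ-FW
  179.78.176.0/20 (179.78.176.0 - 179.78.191.255) -> ACCESS1
More-specific entries that do NOT match:
  179.78.178.192/26 (179.78.178.192 - 179.78.178.255) does not contain 179.78.179.251
  177.78.179.0/24 (177.78.179.0 - 177.78.179.255) does not contain 179.78.179.251
  179.78.178.0/24 (179.78.178.0 - 179.78.178.255) does not contain 179.78.179.251
  179.78.144.0/22 (179.78.144.0 - 179.78.147.255) does not contain 179.78.179.251
  179.78.160.0/21 (179.78.160.0 - 179.78.167.255) does not contain 179.78.179.251
Longest matching prefix is /20 -> next hop ACCESS1.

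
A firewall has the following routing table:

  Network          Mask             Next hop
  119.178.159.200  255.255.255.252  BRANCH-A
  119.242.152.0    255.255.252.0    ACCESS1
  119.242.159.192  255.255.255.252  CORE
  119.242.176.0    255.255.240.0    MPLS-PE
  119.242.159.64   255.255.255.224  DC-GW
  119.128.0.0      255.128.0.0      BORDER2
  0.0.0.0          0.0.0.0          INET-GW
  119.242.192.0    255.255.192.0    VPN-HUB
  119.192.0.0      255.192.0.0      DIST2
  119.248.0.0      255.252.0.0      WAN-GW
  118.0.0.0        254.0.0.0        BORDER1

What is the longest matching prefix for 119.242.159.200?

Entries matching 119.242.159.200:
  0.0.0.0/0 (default, matches everything)
  118.0.0.0/7 (118.0.0.0 - 119.255.255.255)
  119.128.0.0/9 (119.128.0.0 - 119.255.255.255)
  119.192.0.0/10 (119.192.0.0 - 119.255.255.255)
Most specific is 119.192.0.0/10.

119.192.0.0/10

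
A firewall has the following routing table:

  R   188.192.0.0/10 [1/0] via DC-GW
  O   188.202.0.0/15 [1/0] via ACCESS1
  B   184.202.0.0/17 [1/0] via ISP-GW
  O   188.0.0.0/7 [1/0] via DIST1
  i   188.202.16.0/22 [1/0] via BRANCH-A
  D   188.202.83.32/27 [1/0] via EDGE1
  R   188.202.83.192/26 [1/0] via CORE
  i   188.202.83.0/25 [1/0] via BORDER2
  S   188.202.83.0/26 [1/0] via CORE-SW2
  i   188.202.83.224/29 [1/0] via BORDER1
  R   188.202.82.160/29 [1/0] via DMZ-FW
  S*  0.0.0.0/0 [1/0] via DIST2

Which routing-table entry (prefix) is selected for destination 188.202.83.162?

Entries matching 188.202.83.162:
  0.0.0.0/0 (default, matches everything)
  188.0.0.0/7 (188.0.0.0 - 189.255.255.255)
  188.192.0.0/10 (188.192.0.0 - 188.255.255.255)
  188.202.0.0/15 (188.202.0.0 - 188.203.255.255)
Most specific is 188.202.0.0/15.

188.202.0.0/15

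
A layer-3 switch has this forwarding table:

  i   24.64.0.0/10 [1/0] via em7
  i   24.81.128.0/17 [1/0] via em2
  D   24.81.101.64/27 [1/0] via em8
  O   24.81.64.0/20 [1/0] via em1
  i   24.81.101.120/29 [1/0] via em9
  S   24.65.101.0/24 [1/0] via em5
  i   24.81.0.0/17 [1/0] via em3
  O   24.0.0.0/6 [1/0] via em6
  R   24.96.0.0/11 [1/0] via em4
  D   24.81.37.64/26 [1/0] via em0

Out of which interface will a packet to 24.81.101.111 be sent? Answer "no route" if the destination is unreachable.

Routes whose prefix contains 24.81.101.111:
  24.0.0.0/6 (24.0.0.0 - 27.255.255.255) -> em6
  24.64.0.0/10 (24.64.0.0 - 24.127.255.255) -> em7
  24.81.0.0/17 (24.81.0.0 - 24.81.127.255) -> em3
More-specific entries that do NOT match:
  24.81.101.120/29 (24.81.101.120 - 24.81.101.127) does not contain 24.81.101.111
  24.81.101.64/27 (24.81.101.64 - 24.81.101.95) does not contain 24.81.101.111
  24.81.37.64/26 (24.81.37.64 - 24.81.37.127) does not contain 24.81.101.111
  24.65.101.0/24 (24.65.101.0 - 24.65.101.255) does not contain 24.81.101.111
  24.81.64.0/20 (24.81.64.0 - 24.81.79.255) does not contain 24.81.101.111
Longest matching prefix is /17 -> interface em3.

em3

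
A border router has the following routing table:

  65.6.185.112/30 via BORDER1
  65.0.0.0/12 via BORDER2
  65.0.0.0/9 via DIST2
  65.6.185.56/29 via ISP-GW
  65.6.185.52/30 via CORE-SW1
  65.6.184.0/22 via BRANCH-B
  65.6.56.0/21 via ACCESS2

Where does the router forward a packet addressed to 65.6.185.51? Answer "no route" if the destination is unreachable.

Routes whose prefix contains 65.6.185.51:
  65.0.0.0/9 (65.0.0.0 - 65.127.255.255) -> DIST2
  65.0.0.0/12 (65.0.0.0 - 65.15.255.255) -> BORDER2
  65.6.184.0/22 (65.6.184.0 - 65.6.187.255) -> BRANCH-B
More-specific entries that do NOT match:
  65.6.185.112/30 (65.6.185.112 - 65.6.185.115) does not contain 65.6.185.51
  65.6.185.52/30 (65.6.185.52 - 65.6.185.55) does not contain 65.6.185.51
  65.6.185.56/29 (65.6.185.56 - 65.6.185.63) does not contain 65.6.185.51
Longest matching prefix is /22 -> next hop BRANCH-B.

BRANCH-B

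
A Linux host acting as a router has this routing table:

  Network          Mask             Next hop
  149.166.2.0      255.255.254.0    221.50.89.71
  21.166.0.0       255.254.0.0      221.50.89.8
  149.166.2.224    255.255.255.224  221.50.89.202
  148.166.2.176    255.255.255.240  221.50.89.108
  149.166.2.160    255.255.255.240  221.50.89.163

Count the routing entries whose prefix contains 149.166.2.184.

Prefixes containing 149.166.2.184:
  149.166.2.0/23 (149.166.2.0 - 149.166.3.255)
Total matching entries: 1.

1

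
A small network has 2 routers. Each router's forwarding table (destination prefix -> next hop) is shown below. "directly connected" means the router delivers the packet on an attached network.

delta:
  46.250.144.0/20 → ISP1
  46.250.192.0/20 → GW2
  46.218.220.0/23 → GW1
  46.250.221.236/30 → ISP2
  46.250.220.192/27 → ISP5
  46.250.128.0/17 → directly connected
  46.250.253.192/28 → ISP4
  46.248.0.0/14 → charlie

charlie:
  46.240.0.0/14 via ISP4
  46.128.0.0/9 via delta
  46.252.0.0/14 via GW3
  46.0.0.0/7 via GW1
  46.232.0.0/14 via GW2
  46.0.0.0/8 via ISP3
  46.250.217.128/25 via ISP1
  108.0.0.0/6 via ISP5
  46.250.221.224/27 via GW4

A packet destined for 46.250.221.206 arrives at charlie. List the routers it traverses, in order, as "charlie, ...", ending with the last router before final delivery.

charlie, delta

At charlie: longest match for 46.250.221.206 is 46.128.0.0/9 -> delta
At delta: longest match for 46.250.221.206 is 46.250.128.0/17 -> directly connected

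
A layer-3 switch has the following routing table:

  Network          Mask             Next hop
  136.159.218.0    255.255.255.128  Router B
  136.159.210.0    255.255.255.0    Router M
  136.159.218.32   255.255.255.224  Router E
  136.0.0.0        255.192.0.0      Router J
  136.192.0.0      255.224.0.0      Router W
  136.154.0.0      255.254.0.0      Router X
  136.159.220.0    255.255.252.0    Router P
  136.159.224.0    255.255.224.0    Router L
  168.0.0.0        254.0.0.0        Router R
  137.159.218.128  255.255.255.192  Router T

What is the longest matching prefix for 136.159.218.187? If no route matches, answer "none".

136.159.218.187 is outside every listed prefix and there is no default route.

none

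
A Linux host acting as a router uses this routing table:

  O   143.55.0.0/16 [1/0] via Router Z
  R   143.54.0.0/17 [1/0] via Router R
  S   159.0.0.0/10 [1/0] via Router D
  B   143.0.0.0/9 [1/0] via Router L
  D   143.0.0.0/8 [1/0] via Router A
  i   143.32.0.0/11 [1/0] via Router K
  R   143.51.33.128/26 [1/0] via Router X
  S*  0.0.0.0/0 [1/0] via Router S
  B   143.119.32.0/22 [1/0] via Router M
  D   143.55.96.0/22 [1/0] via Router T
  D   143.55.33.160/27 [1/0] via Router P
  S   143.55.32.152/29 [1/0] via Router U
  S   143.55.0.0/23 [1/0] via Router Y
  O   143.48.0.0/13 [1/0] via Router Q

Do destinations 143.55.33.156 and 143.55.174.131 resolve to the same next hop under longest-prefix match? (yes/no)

yes

143.55.33.156: longest match 143.55.0.0/16 -> Router Z
143.55.174.131: longest match 143.55.0.0/16 -> Router Z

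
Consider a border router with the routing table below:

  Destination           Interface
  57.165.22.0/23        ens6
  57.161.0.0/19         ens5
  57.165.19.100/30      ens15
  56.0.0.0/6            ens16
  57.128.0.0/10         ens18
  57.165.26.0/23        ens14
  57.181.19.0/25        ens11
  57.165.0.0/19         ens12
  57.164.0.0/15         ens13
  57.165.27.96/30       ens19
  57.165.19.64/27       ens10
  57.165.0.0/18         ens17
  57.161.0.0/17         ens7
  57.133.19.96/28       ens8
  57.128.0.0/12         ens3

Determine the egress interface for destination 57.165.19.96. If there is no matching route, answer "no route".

Routes whose prefix contains 57.165.19.96:
  56.0.0.0/6 (56.0.0.0 - 59.255.255.255) -> ens16
  57.128.0.0/10 (57.128.0.0 - 57.191.255.255) -> ens18
  57.164.0.0/15 (57.164.0.0 - 57.165.255.255) -> ens13
  57.165.0.0/18 (57.165.0.0 - 57.165.63.255) -> ens17
  57.165.0.0/19 (57.165.0.0 - 57.165.31.255) -> ens12
More-specific entries that do NOT match:
  57.165.19.100/30 (57.165.19.100 - 57.165.19.103) does not contain 57.165.19.96
  57.165.27.96/30 (57.165.27.96 - 57.165.27.99) does not contain 57.165.19.96
  57.133.19.96/28 (57.133.19.96 - 57.133.19.111) does not contain 57.165.19.96
  57.165.19.64/27 (57.165.19.64 - 57.165.19.95) does not contain 57.165.19.96
  57.181.19.0/25 (57.181.19.0 - 57.181.19.127) does not contain 57.165.19.96
  57.165.22.0/23 (57.165.22.0 - 57.165.23.255) does not contain 57.165.19.96
  57.165.26.0/23 (57.165.26.0 - 57.165.27.255) does not contain 57.165.19.96
Longest matching prefix is /19 -> interface ens12.

ens12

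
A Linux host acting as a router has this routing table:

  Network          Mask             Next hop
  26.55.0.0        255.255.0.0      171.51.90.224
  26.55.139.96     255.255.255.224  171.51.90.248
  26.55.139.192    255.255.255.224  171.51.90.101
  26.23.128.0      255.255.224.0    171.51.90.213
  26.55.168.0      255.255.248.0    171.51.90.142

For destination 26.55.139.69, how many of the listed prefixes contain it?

1

Prefixes containing 26.55.139.69:
  26.55.0.0/16 (26.55.0.0 - 26.55.255.255)
Total matching entries: 1.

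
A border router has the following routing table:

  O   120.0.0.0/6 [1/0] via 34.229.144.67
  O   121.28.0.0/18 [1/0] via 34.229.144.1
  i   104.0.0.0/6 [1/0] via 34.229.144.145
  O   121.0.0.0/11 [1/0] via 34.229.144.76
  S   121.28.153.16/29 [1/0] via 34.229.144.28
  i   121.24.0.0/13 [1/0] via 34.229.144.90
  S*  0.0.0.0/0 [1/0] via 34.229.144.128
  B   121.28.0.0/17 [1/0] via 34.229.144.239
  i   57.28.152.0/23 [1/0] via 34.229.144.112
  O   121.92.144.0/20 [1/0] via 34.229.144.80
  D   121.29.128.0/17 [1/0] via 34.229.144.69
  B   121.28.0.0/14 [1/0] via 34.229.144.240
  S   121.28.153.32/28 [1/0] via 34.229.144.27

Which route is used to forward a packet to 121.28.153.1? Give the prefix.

121.28.0.0/14

Entries matching 121.28.153.1:
  0.0.0.0/0 (default, matches everything)
  120.0.0.0/6 (120.0.0.0 - 123.255.255.255)
  121.0.0.0/11 (121.0.0.0 - 121.31.255.255)
  121.24.0.0/13 (121.24.0.0 - 121.31.255.255)
  121.28.0.0/14 (121.28.0.0 - 121.31.255.255)
Most specific is 121.28.0.0/14.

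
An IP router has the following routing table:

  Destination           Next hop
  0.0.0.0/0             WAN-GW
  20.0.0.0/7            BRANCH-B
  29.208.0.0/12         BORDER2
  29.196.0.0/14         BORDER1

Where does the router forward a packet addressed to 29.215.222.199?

Routes whose prefix contains 29.215.222.199:
  0.0.0.0/0 (default, matches everything) -> WAN-GW
  29.208.0.0/12 (29.208.0.0 - 29.223.255.255) -> BORDER2
More-specific entries that do NOT match:
  29.196.0.0/14 (29.196.0.0 - 29.199.255.255) does not contain 29.215.222.199
Longest matching prefix is /12 -> next hop BORDER2.

BORDER2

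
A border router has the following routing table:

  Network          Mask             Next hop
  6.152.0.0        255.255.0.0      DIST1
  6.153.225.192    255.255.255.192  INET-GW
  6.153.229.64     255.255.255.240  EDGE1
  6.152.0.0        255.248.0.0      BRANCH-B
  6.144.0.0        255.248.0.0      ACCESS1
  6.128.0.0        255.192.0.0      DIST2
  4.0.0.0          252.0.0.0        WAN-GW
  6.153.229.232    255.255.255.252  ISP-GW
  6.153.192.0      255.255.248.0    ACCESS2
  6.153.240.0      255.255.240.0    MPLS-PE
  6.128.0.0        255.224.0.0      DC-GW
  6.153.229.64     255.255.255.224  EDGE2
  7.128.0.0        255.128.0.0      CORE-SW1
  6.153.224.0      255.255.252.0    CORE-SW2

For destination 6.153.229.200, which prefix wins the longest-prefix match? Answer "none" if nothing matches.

Entries matching 6.153.229.200:
  4.0.0.0/6 (4.0.0.0 - 7.255.255.255)
  6.128.0.0/10 (6.128.0.0 - 6.191.255.255)
  6.128.0.0/11 (6.128.0.0 - 6.159.255.255)
  6.152.0.0/13 (6.152.0.0 - 6.159.255.255)
Most specific is 6.152.0.0/13.

6.152.0.0/13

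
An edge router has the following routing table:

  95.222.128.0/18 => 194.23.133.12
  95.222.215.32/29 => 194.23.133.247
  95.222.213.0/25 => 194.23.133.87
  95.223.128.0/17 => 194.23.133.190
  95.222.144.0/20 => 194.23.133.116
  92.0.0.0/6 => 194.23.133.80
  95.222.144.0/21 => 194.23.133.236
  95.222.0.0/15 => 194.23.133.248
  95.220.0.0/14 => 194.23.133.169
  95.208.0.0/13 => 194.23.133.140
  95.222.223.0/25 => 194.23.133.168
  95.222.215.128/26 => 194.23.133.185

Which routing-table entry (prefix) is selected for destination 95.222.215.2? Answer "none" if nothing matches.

95.222.0.0/15

Entries matching 95.222.215.2:
  92.0.0.0/6 (92.0.0.0 - 95.255.255.255)
  95.220.0.0/14 (95.220.0.0 - 95.223.255.255)
  95.222.0.0/15 (95.222.0.0 - 95.223.255.255)
Most specific is 95.222.0.0/15.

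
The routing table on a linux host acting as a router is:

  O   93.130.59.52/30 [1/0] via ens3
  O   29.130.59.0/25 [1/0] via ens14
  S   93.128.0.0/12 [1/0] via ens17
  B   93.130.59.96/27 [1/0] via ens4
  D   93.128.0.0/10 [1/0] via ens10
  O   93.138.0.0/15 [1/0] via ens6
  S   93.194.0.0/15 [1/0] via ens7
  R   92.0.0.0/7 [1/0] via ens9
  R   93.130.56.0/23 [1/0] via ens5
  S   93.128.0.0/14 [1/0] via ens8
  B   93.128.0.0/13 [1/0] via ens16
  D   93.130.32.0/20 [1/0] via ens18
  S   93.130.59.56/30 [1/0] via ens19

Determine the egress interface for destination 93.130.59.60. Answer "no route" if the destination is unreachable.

ens8

Routes whose prefix contains 93.130.59.60:
  92.0.0.0/7 (92.0.0.0 - 93.255.255.255) -> ens9
  93.128.0.0/10 (93.128.0.0 - 93.191.255.255) -> ens10
  93.128.0.0/12 (93.128.0.0 - 93.143.255.255) -> ens17
  93.128.0.0/13 (93.128.0.0 - 93.135.255.255) -> ens16
  93.128.0.0/14 (93.128.0.0 - 93.131.255.255) -> ens8
More-specific entries that do NOT match:
  93.130.59.52/30 (93.130.59.52 - 93.130.59.55) does not contain 93.130.59.60
  93.130.59.56/30 (93.130.59.56 - 93.130.59.59) does not contain 93.130.59.60
  93.130.59.96/27 (93.130.59.96 - 93.130.59.127) does not contain 93.130.59.60
  29.130.59.0/25 (29.130.59.0 - 29.130.59.127) does not contain 93.130.59.60
  93.130.56.0/23 (93.130.56.0 - 93.130.57.255) does not contain 93.130.59.60
  93.130.32.0/20 (93.130.32.0 - 93.130.47.255) does not contain 93.130.59.60
  93.138.0.0/15 (93.138.0.0 - 93.139.255.255) does not contain 93.130.59.60
  93.194.0.0/15 (93.194.0.0 - 93.195.255.255) does not contain 93.130.59.60
Longest matching prefix is /14 -> interface ens8.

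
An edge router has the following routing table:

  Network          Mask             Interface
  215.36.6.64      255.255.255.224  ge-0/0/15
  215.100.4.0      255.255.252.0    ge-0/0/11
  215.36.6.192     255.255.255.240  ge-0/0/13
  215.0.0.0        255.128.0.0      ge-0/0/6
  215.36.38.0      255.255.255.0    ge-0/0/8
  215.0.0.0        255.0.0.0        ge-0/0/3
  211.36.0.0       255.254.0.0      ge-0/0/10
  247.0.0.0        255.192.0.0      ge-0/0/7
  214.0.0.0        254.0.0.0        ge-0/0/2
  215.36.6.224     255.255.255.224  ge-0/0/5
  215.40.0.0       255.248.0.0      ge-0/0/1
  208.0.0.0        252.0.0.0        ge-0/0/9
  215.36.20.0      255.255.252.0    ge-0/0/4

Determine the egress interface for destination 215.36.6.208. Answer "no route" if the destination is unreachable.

ge-0/0/6

Routes whose prefix contains 215.36.6.208:
  214.0.0.0/7 (214.0.0.0 - 215.255.255.255) -> ge-0/0/2
  215.0.0.0/8 (215.0.0.0 - 215.255.255.255) -> ge-0/0/3
  215.0.0.0/9 (215.0.0.0 - 215.127.255.255) -> ge-0/0/6
More-specific entries that do NOT match:
  215.36.6.192/28 (215.36.6.192 - 215.36.6.207) does not contain 215.36.6.208
  215.36.6.64/27 (215.36.6.64 - 215.36.6.95) does not contain 215.36.6.208
  215.36.6.224/27 (215.36.6.224 - 215.36.6.255) does not contain 215.36.6.208
  215.36.38.0/24 (215.36.38.0 - 215.36.38.255) does not contain 215.36.6.208
  215.100.4.0/22 (215.100.4.0 - 215.100.7.255) does not contain 215.36.6.208
  215.36.20.0/22 (215.36.20.0 - 215.36.23.255) does not contain 215.36.6.208
  211.36.0.0/15 (211.36.0.0 - 211.37.255.255) does not contain 215.36.6.208
  215.40.0.0/13 (215.40.0.0 - 215.47.255.255) does not contain 215.36.6.208
  247.0.0.0/10 (247.0.0.0 - 247.63.255.255) does not contain 215.36.6.208
Longest matching prefix is /9 -> interface ge-0/0/6.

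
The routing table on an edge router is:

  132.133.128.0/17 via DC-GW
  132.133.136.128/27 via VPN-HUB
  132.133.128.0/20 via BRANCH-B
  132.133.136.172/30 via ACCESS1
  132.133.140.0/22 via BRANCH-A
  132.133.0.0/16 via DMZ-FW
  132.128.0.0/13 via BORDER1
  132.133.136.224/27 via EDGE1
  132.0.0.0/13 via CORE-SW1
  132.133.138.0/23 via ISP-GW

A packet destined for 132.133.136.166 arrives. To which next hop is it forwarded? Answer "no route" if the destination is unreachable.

Routes whose prefix contains 132.133.136.166:
  132.128.0.0/13 (132.128.0.0 - 132.135.255.255) -> BORDER1
  132.133.0.0/16 (132.133.0.0 - 132.133.255.255) -> DMZ-FW
  132.133.128.0/17 (132.133.128.0 - 132.133.255.255) -> DC-GW
  132.133.128.0/20 (132.133.128.0 - 132.133.143.255) -> BRANCH-B
More-specific entries that do NOT match:
  132.133.136.172/30 (132.133.136.172 - 132.133.136.175) does not contain 132.133.136.166
  132.133.136.128/27 (132.133.136.128 - 132.133.136.159) does not contain 132.133.136.166
  132.133.136.224/27 (132.133.136.224 - 132.133.136.255) does not contain 132.133.136.166
  132.133.138.0/23 (132.133.138.0 - 132.133.139.255) does not contain 132.133.136.166
  132.133.140.0/22 (132.133.140.0 - 132.133.143.255) does not contain 132.133.136.166
Longest matching prefix is /20 -> next hop BRANCH-B.

BRANCH-B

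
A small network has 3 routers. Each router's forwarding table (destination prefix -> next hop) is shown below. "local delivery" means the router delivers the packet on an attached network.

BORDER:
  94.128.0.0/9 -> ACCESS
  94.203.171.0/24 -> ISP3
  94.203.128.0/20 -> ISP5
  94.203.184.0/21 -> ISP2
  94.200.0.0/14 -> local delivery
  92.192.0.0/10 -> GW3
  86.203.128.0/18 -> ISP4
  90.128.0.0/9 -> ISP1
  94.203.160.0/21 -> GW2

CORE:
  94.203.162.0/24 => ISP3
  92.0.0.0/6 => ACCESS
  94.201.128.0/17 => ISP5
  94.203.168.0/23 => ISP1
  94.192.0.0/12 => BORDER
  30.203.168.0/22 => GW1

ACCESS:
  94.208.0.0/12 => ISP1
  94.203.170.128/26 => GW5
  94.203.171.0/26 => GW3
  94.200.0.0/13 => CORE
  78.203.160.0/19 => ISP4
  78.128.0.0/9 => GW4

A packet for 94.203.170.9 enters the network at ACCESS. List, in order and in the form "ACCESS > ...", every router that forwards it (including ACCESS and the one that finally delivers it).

At ACCESS: longest match for 94.203.170.9 is 94.200.0.0/13 -> CORE
At CORE: longest match for 94.203.170.9 is 94.192.0.0/12 -> BORDER
At BORDER: longest match for 94.203.170.9 is 94.200.0.0/14 -> local delivery

ACCESS > CORE > BORDER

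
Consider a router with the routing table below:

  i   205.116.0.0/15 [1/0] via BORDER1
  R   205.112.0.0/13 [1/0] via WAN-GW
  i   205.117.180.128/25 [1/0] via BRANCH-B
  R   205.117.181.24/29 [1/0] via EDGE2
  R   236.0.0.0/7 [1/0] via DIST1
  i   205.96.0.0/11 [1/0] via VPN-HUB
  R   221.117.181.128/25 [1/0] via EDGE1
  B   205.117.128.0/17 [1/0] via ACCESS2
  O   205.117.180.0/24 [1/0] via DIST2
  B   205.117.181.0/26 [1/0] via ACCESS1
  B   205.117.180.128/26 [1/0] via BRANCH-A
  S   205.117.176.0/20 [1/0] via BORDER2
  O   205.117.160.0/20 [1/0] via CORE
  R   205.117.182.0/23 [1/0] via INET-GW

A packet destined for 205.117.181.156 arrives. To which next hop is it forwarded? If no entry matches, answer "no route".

BORDER2

Routes whose prefix contains 205.117.181.156:
  205.96.0.0/11 (205.96.0.0 - 205.127.255.255) -> VPN-HUB
  205.112.0.0/13 (205.112.0.0 - 205.119.255.255) -> WAN-GW
  205.116.0.0/15 (205.116.0.0 - 205.117.255.255) -> BORDER1
  205.117.128.0/17 (205.117.128.0 - 205.117.255.255) -> ACCESS2
  205.117.176.0/20 (205.117.176.0 - 205.117.191.255) -> BORDER2
More-specific entries that do NOT match:
  205.117.181.24/29 (205.117.181.24 - 205.117.181.31) does not contain 205.117.181.156
  205.117.181.0/26 (205.117.181.0 - 205.117.181.63) does not contain 205.117.181.156
  205.117.180.128/26 (205.117.180.128 - 205.117.180.191) does not contain 205.117.181.156
  205.117.180.128/25 (205.117.180.128 - 205.117.180.255) does not contain 205.117.181.156
  221.117.181.128/25 (221.117.181.128 - 221.117.181.255) does not contain 205.117.181.156
  205.117.180.0/24 (205.117.180.0 - 205.117.180.255) does not contain 205.117.181.156
  205.117.182.0/23 (205.117.182.0 - 205.117.183.255) does not contain 205.117.181.156
Longest matching prefix is /20 -> next hop BORDER2.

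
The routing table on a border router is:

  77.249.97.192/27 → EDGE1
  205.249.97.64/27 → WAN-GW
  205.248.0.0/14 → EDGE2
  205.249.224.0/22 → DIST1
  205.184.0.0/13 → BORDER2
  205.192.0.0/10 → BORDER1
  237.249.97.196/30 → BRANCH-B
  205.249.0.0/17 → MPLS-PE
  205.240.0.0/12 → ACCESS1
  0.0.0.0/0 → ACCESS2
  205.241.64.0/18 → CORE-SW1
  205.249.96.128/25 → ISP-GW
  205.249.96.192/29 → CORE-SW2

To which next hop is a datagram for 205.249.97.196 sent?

Routes whose prefix contains 205.249.97.196:
  0.0.0.0/0 (default, matches everything) -> ACCESS2
  205.192.0.0/10 (205.192.0.0 - 205.255.255.255) -> BORDER1
  205.240.0.0/12 (205.240.0.0 - 205.255.255.255) -> ACCESS1
  205.248.0.0/14 (205.248.0.0 - 205.251.255.255) -> EDGE2
  205.249.0.0/17 (205.249.0.0 - 205.249.127.255) -> MPLS-PE
More-specific entries that do NOT match:
  237.249.97.196/30 (237.249.97.196 - 237.249.97.199) does not contain 205.249.97.196
  205.249.96.192/29 (205.249.96.192 - 205.249.96.199) does not contain 205.249.97.196
  77.249.97.192/27 (77.249.97.192 - 77.249.97.223) does not contain 205.249.97.196
  205.249.97.64/27 (205.249.97.64 - 205.249.97.95) does not contain 205.249.97.196
  205.249.96.128/25 (205.249.96.128 - 205.249.96.255) does not contain 205.249.97.196
  205.249.224.0/22 (205.249.224.0 - 205.249.227.255) does not contain 205.249.97.196
  205.241.64.0/18 (205.241.64.0 - 205.241.127.255) does not contain 205.249.97.196
Longest matching prefix is /17 -> next hop MPLS-PE.

MPLS-PE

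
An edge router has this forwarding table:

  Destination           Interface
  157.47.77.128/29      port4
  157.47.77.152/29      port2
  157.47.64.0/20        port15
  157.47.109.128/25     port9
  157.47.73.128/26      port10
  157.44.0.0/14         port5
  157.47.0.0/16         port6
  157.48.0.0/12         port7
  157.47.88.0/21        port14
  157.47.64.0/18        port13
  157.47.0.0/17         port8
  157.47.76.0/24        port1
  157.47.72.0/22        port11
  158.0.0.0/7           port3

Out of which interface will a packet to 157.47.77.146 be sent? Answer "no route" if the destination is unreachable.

Routes whose prefix contains 157.47.77.146:
  157.44.0.0/14 (157.44.0.0 - 157.47.255.255) -> port5
  157.47.0.0/16 (157.47.0.0 - 157.47.255.255) -> port6
  157.47.0.0/17 (157.47.0.0 - 157.47.127.255) -> port8
  157.47.64.0/18 (157.47.64.0 - 157.47.127.255) -> port13
  157.47.64.0/20 (157.47.64.0 - 157.47.79.255) -> port15
More-specific entries that do NOT match:
  157.47.77.128/29 (157.47.77.128 - 157.47.77.135) does not contain 157.47.77.146
  157.47.77.152/29 (157.47.77.152 - 157.47.77.159) does not contain 157.47.77.146
  157.47.73.128/26 (157.47.73.128 - 157.47.73.191) does not contain 157.47.77.146
  157.47.109.128/25 (157.47.109.128 - 157.47.109.255) does not contain 157.47.77.146
  157.47.76.0/24 (157.47.76.0 - 157.47.76.255) does not contain 157.47.77.146
  157.47.72.0/22 (157.47.72.0 - 157.47.75.255) does not contain 157.47.77.146
  157.47.88.0/21 (157.47.88.0 - 157.47.95.255) does not contain 157.47.77.146
Longest matching prefix is /20 -> interface port15.

port15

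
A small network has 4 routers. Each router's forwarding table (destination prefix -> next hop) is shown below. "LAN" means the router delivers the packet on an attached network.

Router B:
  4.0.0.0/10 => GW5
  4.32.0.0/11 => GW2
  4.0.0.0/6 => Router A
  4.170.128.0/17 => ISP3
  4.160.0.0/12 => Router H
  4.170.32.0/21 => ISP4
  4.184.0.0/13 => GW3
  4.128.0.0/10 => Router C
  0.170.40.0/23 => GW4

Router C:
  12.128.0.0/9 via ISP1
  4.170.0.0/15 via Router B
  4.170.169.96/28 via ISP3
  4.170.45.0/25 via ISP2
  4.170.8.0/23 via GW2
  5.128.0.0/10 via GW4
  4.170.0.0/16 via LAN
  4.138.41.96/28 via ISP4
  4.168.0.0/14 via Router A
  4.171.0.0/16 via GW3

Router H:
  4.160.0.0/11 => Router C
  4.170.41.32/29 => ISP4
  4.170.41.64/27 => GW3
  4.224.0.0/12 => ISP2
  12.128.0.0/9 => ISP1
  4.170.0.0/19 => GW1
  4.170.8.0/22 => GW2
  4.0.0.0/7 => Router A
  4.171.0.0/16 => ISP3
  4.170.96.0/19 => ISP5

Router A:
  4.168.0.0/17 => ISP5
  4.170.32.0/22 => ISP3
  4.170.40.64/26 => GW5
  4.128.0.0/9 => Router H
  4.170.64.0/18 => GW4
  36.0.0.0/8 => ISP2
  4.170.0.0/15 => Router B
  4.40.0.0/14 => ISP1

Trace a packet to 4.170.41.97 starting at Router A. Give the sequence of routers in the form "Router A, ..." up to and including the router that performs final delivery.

Router A, Router B, Router H, Router C

At Router A: longest match for 4.170.41.97 is 4.170.0.0/15 -> Router B
At Router B: longest match for 4.170.41.97 is 4.160.0.0/12 -> Router H
At Router H: longest match for 4.170.41.97 is 4.160.0.0/11 -> Router C
At Router C: longest match for 4.170.41.97 is 4.170.0.0/16 -> LAN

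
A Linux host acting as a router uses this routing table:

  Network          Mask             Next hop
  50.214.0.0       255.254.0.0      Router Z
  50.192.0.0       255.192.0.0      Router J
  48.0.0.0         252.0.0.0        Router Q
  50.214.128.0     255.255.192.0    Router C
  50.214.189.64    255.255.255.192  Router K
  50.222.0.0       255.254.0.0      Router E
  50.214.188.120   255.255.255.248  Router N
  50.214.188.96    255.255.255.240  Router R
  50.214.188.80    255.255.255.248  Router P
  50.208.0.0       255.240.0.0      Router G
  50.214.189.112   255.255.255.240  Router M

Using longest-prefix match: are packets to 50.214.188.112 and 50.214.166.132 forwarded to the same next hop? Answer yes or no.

yes

50.214.188.112: longest match 50.214.128.0/18 -> Router C
50.214.166.132: longest match 50.214.128.0/18 -> Router C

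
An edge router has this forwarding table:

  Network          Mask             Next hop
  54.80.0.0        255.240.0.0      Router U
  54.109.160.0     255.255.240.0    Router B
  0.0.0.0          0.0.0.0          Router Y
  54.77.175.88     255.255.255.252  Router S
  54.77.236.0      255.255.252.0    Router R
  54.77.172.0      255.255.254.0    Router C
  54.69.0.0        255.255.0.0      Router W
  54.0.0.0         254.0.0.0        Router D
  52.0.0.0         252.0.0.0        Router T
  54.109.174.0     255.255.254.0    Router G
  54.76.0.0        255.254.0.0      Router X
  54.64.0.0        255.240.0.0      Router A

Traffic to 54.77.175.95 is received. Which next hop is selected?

Routes whose prefix contains 54.77.175.95:
  0.0.0.0/0 (default, matches everything) -> Router Y
  52.0.0.0/6 (52.0.0.0 - 55.255.255.255) -> Router T
  54.0.0.0/7 (54.0.0.0 - 55.255.255.255) -> Router D
  54.64.0.0/12 (54.64.0.0 - 54.79.255.255) -> Router A
  54.76.0.0/15 (54.76.0.0 - 54.77.255.255) -> Router X
More-specific entries that do NOT match:
  54.77.175.88/30 (54.77.175.88 - 54.77.175.91) does not contain 54.77.175.95
  54.77.172.0/23 (54.77.172.0 - 54.77.173.255) does not contain 54.77.175.95
  54.109.174.0/23 (54.109.174.0 - 54.109.175.255) does not contain 54.77.175.95
  54.77.236.0/22 (54.77.236.0 - 54.77.239.255) does not contain 54.77.175.95
  54.109.160.0/20 (54.109.160.0 - 54.109.175.255) does not contain 54.77.175.95
  54.69.0.0/16 (54.69.0.0 - 54.69.255.255) does not contain 54.77.175.95
Longest matching prefix is /15 -> next hop Router X.

Router X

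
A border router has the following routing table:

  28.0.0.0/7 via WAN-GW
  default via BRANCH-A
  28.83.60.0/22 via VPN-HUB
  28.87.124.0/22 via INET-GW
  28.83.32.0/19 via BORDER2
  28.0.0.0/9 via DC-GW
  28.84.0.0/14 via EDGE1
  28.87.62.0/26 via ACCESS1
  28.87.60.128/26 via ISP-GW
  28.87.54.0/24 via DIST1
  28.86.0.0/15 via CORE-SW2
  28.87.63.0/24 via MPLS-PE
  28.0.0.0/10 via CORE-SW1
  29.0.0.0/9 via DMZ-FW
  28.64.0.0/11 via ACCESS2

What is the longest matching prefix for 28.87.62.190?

Entries matching 28.87.62.190:
  0.0.0.0/0 (default, matches everything)
  28.0.0.0/7 (28.0.0.0 - 29.255.255.255)
  28.0.0.0/9 (28.0.0.0 - 28.127.255.255)
  28.64.0.0/11 (28.64.0.0 - 28.95.255.255)
  28.84.0.0/14 (28.84.0.0 - 28.87.255.255)
  28.86.0.0/15 (28.86.0.0 - 28.87.255.255)
Most specific is 28.86.0.0/15.

28.86.0.0/15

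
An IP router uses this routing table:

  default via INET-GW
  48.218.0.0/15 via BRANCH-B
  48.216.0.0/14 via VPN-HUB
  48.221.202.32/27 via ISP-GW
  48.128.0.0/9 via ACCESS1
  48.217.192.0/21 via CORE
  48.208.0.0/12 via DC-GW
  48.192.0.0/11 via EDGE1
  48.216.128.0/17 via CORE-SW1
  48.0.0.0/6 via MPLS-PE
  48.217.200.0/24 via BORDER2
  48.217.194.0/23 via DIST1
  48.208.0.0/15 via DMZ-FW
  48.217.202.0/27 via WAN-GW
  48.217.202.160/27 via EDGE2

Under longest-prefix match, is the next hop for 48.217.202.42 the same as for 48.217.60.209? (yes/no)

48.217.202.42: longest match 48.216.0.0/14 -> VPN-HUB
48.217.60.209: longest match 48.216.0.0/14 -> VPN-HUB

yes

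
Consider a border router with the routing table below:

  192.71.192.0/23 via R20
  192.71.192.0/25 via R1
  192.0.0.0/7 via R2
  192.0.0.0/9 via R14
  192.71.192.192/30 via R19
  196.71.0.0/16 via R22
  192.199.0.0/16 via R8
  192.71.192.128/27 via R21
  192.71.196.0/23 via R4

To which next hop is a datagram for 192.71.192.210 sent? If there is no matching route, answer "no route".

R20

Routes whose prefix contains 192.71.192.210:
  192.0.0.0/7 (192.0.0.0 - 193.255.255.255) -> R2
  192.0.0.0/9 (192.0.0.0 - 192.127.255.255) -> R14
  192.71.192.0/23 (192.71.192.0 - 192.71.193.255) -> R20
More-specific entries that do NOT match:
  192.71.192.192/30 (192.71.192.192 - 192.71.192.195) does not contain 192.71.192.210
  192.71.192.128/27 (192.71.192.128 - 192.71.192.159) does not contain 192.71.192.210
  192.71.192.0/25 (192.71.192.0 - 192.71.192.127) does not contain 192.71.192.210
Longest matching prefix is /23 -> next hop R20.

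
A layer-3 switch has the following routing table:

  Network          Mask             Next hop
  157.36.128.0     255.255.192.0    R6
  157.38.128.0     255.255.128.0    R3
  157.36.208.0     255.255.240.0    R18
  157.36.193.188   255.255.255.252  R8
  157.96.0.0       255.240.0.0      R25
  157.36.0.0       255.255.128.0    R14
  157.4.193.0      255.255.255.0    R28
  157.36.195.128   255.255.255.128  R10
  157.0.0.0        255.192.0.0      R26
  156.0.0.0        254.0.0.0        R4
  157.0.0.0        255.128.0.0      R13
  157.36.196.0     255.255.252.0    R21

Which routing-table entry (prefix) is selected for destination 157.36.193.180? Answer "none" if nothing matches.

157.0.0.0/10

Entries matching 157.36.193.180:
  156.0.0.0/7 (156.0.0.0 - 157.255.255.255)
  157.0.0.0/9 (157.0.0.0 - 157.127.255.255)
  157.0.0.0/10 (157.0.0.0 - 157.63.255.255)
Most specific is 157.0.0.0/10.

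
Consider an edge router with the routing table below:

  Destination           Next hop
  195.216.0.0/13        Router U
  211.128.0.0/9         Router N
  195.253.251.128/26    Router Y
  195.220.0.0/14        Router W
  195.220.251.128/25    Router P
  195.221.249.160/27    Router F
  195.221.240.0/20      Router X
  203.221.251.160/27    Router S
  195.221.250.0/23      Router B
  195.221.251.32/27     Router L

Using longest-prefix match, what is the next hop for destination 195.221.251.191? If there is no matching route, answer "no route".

Router B

Routes whose prefix contains 195.221.251.191:
  195.216.0.0/13 (195.216.0.0 - 195.223.255.255) -> Router U
  195.220.0.0/14 (195.220.0.0 - 195.223.255.255) -> Router W
  195.221.240.0/20 (195.221.240.0 - 195.221.255.255) -> Router X
  195.221.250.0/23 (195.221.250.0 - 195.221.251.255) -> Router B
More-specific entries that do NOT match:
  195.221.249.160/27 (195.221.249.160 - 195.221.249.191) does not contain 195.221.251.191
  203.221.251.160/27 (203.221.251.160 - 203.221.251.191) does not contain 195.221.251.191
  195.221.251.32/27 (195.221.251.32 - 195.221.251.63) does not contain 195.221.251.191
  195.253.251.128/26 (195.253.251.128 - 195.253.251.191) does not contain 195.221.251.191
  195.220.251.128/25 (195.220.251.128 - 195.220.251.255) does not contain 195.221.251.191
Longest matching prefix is /23 -> next hop Router B.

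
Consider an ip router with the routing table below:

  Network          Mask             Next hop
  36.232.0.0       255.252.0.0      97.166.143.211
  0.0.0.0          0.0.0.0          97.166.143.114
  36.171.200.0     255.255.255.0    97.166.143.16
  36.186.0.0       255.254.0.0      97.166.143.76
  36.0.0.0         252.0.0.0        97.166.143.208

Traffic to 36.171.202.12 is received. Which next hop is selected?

97.166.143.208

Routes whose prefix contains 36.171.202.12:
  0.0.0.0/0 (default, matches everything) -> 97.166.143.114
  36.0.0.0/6 (36.0.0.0 - 39.255.255.255) -> 97.166.143.208
More-specific entries that do NOT match:
  36.171.200.0/24 (36.171.200.0 - 36.171.200.255) does not contain 36.171.202.12
  36.186.0.0/15 (36.186.0.0 - 36.187.255.255) does not contain 36.171.202.12
  36.232.0.0/14 (36.232.0.0 - 36.235.255.255) does not contain 36.171.202.12
Longest matching prefix is /6 -> next hop 97.166.143.208.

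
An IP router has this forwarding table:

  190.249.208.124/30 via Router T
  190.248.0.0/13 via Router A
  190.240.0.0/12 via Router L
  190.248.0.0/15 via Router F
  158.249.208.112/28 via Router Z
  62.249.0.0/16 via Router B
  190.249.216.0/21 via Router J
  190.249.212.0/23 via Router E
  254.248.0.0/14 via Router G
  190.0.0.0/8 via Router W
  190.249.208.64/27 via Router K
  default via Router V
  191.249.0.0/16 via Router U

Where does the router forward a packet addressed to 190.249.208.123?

Routes whose prefix contains 190.249.208.123:
  0.0.0.0/0 (default, matches everything) -> Router V
  190.0.0.0/8 (190.0.0.0 - 190.255.255.255) -> Router W
  190.240.0.0/12 (190.240.0.0 - 190.255.255.255) -> Router L
  190.248.0.0/13 (190.248.0.0 - 190.255.255.255) -> Router A
  190.248.0.0/15 (190.248.0.0 - 190.249.255.255) -> Router F
More-specific entries that do NOT match:
  190.249.208.124/30 (190.249.208.124 - 190.249.208.127) does not contain 190.249.208.123
  158.249.208.112/28 (158.249.208.112 - 158.249.208.127) does not contain 190.249.208.123
  190.249.208.64/27 (190.249.208.64 - 190.249.208.95) does not contain 190.249.208.123
  190.249.212.0/23 (190.249.212.0 - 190.249.213.255) does not contain 190.249.208.123
  190.249.216.0/21 (190.249.216.0 - 190.249.223.255) does not contain 190.249.208.123
  62.249.0.0/16 (62.249.0.0 - 62.249.255.255) does not contain 190.249.208.123
  191.249.0.0/16 (191.249.0.0 - 191.249.255.255) does not contain 190.249.208.123
Longest matching prefix is /15 -> next hop Router F.

Router F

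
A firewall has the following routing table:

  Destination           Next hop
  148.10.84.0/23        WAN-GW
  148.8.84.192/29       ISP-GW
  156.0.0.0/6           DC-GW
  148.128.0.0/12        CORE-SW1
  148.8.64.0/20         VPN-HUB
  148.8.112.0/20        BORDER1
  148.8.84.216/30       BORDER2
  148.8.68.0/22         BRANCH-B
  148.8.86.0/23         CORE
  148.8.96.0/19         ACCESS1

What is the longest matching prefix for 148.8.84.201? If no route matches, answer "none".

none

148.8.84.201 is outside every listed prefix and there is no default route.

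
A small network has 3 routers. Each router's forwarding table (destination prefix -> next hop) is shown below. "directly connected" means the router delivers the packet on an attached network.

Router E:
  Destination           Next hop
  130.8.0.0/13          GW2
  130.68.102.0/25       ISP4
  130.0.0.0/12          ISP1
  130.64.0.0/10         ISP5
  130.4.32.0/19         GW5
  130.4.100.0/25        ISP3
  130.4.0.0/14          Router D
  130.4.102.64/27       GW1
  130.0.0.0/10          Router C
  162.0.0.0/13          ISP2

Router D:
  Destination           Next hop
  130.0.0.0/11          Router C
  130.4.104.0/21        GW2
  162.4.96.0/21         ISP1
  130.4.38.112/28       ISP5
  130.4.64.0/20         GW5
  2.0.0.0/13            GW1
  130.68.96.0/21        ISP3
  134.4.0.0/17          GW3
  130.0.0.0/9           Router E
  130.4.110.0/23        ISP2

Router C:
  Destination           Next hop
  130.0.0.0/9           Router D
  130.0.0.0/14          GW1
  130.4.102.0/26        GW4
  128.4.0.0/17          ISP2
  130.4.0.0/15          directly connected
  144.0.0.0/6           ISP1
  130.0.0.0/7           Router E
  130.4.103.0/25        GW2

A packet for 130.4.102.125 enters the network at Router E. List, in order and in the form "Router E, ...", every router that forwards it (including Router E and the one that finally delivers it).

At Router E: longest match for 130.4.102.125 is 130.4.0.0/14 -> Router D
At Router D: longest match for 130.4.102.125 is 130.0.0.0/11 -> Router C
At Router C: longest match for 130.4.102.125 is 130.4.0.0/15 -> directly connected

Router E, Router D, Router C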